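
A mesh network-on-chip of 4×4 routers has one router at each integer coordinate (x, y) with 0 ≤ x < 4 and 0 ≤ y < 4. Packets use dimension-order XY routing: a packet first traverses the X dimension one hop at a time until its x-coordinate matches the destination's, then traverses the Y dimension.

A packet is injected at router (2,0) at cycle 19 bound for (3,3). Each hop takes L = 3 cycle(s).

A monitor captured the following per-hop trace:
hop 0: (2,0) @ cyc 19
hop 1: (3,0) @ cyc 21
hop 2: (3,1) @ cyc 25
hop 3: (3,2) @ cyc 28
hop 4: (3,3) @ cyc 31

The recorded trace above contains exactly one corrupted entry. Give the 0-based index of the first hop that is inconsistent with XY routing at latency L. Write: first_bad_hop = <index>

check 1→ d=(1,0) cyc+2: BAD: Δcyc=2≠L

first_bad_hop = 1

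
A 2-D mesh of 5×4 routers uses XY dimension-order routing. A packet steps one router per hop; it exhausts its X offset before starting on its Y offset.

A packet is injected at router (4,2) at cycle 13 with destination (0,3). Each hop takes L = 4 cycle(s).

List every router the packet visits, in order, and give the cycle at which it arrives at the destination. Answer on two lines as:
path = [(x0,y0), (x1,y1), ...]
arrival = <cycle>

path = [(4,2), (3,2), (2,2), (1,2), (0,2), (0,3)]
arrival = 33

hop 0: (4,2) @ cyc 13
hop 1: (3,2) @ cyc 17  [W]
hop 2: (2,2) @ cyc 21  [W]
hop 3: (1,2) @ cyc 25  [W]
hop 4: (0,2) @ cyc 29  [W]
hop 5: (0,3) @ cyc 33  [N]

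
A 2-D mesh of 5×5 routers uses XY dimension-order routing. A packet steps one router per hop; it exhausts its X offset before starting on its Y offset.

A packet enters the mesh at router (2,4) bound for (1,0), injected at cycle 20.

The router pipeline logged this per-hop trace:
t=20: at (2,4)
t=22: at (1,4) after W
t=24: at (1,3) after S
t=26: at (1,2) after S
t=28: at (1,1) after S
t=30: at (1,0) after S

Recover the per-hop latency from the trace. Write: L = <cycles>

L = 2

Between hops 0 and 1 the cycle counter advances 22 − 20 = 2.
Per-hop latency L = Δcyc = 2.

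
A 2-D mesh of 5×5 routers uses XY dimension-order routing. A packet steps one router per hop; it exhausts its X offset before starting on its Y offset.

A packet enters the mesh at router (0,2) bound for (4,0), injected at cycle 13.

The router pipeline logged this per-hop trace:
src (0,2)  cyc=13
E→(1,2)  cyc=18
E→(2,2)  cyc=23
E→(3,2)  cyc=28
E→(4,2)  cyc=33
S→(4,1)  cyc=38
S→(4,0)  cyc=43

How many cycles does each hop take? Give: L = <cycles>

L = 5

cyc[1] − cyc[0] = 18 − 13 = 5.
That increment is L by definition: L = 5.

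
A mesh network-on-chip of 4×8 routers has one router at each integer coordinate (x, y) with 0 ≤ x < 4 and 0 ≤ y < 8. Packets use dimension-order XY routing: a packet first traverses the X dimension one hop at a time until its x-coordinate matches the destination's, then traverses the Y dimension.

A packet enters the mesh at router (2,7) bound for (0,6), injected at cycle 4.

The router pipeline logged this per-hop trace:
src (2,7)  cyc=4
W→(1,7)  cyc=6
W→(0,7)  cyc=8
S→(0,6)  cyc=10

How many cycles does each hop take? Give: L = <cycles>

cyc[1] − cyc[0] = 6 − 4 = 2.
That increment is L by definition: L = 2.

L = 2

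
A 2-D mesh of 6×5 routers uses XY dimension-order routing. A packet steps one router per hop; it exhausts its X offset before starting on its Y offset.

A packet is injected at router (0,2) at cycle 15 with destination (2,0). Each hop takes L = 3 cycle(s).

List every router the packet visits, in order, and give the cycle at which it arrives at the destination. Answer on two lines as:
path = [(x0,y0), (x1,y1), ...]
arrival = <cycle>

src (0,2)  cyc=15
E→(1,2)  cyc=18
E→(2,2)  cyc=21
S→(2,1)  cyc=24
S→(2,0)  cyc=27

path = [(0,2), (1,2), (2,2), (2,1), (2,0)]
arrival = 27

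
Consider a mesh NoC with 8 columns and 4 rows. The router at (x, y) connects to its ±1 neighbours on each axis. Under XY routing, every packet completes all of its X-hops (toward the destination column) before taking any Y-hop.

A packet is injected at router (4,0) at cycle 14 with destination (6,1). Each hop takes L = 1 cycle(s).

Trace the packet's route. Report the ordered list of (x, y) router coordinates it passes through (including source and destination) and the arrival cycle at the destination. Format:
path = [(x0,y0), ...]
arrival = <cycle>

hop 0: (4,0) @ cyc 14
hop 1: (5,0) @ cyc 15  [E]
hop 2: (6,0) @ cyc 16  [E]
hop 3: (6,1) @ cyc 17  [N]

path = [(4,0), (5,0), (6,0), (6,1)]
arrival = 17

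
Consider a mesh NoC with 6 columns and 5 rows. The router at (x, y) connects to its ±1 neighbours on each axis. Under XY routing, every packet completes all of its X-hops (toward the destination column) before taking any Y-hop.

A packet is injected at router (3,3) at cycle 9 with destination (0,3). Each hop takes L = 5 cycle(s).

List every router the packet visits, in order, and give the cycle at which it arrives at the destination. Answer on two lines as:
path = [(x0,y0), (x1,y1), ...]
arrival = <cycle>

path = [(3,3), (2,3), (1,3), (0,3)]
arrival = 24

  0. router=(3,3) cycle=9 (inject)
  1. router=(2,3) cycle=14 dir=W
  2. router=(1,3) cycle=19 dir=W
  3. router=(0,3) cycle=24 dir=W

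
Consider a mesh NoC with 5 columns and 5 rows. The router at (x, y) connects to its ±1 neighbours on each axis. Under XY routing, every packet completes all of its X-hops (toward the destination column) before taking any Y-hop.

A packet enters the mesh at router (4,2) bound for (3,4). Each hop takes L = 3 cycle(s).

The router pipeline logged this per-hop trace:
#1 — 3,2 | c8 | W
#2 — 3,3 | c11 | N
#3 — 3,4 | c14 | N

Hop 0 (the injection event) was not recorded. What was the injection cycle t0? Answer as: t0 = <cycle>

The first recorded entry is hop 1 at cycle 8.
Subtract one hop: t0 = 8 − 3 = 5.

t0 = 5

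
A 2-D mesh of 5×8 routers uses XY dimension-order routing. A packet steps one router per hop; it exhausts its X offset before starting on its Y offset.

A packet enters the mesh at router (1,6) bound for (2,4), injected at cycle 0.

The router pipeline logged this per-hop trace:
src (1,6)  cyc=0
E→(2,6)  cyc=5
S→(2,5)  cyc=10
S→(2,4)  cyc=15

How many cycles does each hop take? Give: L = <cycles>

Δcyc across hop 0→1: 5 − 0 = 5.
Per-hop latency L = Δcyc = 5.

L = 5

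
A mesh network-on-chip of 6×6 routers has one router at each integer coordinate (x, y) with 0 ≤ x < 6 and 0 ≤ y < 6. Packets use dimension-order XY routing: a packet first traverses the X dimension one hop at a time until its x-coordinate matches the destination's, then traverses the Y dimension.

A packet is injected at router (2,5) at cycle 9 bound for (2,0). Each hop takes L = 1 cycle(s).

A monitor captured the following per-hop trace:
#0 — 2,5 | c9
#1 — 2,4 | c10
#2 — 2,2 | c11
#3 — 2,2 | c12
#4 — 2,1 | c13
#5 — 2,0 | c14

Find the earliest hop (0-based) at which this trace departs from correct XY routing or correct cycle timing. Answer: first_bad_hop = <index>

hop 1: step (+0,-1), +1 cyc — ok
hop 2: step (+0,-2), +1 cyc — BAD: non-unit step

first_bad_hop = 2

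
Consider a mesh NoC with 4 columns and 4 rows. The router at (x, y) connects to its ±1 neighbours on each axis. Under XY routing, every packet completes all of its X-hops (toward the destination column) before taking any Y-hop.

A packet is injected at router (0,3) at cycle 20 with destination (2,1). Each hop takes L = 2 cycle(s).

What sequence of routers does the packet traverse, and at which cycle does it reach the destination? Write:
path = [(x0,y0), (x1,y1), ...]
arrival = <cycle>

path = [(0,3), (1,3), (2,3), (2,2), (2,1)]
arrival = 28

hop 0: (0,3) @ cyc 20
hop 1: (1,3) @ cyc 22  [E]
hop 2: (2,3) @ cyc 24  [E]
hop 3: (2,2) @ cyc 26  [S]
hop 4: (2,1) @ cyc 28  [S]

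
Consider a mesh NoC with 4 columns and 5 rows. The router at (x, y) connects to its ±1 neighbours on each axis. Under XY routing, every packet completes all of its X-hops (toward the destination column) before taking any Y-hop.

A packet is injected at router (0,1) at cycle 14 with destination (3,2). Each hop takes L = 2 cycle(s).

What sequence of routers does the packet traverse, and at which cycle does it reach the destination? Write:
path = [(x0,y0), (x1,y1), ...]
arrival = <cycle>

hop 0: (0,1) @ cyc 14
hop 1: (1,1) @ cyc 16  [E]
hop 2: (2,1) @ cyc 18  [E]
hop 3: (3,1) @ cyc 20  [E]
hop 4: (3,2) @ cyc 22  [N]

path = [(0,1), (1,1), (2,1), (3,1), (3,2)]
arrival = 22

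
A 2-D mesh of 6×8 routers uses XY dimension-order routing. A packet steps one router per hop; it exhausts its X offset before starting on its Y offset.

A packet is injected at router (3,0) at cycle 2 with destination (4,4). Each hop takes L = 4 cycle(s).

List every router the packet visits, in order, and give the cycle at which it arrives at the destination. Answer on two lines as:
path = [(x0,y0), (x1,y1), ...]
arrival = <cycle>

path = [(3,0), (4,0), (4,1), (4,2), (4,3), (4,4)]
arrival = 22

  0. router=(3,0) cycle=2 (inject)
  1. router=(4,0) cycle=6 dir=E
  2. router=(4,1) cycle=10 dir=N
  3. router=(4,2) cycle=14 dir=N
  4. router=(4,3) cycle=18 dir=N
  5. router=(4,4) cycle=22 dir=N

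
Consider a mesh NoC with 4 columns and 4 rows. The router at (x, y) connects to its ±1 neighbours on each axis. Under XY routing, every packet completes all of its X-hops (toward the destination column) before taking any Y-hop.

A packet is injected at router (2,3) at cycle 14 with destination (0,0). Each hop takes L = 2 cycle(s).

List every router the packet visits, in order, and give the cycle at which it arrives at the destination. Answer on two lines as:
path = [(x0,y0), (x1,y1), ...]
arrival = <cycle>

hop 0: (2,3) @ cyc 14
hop 1: (1,3) @ cyc 16  [W]
hop 2: (0,3) @ cyc 18  [W]
hop 3: (0,2) @ cyc 20  [S]
hop 4: (0,1) @ cyc 22  [S]
hop 5: (0,0) @ cyc 24  [S]

path = [(2,3), (1,3), (0,3), (0,2), (0,1), (0,0)]
arrival = 24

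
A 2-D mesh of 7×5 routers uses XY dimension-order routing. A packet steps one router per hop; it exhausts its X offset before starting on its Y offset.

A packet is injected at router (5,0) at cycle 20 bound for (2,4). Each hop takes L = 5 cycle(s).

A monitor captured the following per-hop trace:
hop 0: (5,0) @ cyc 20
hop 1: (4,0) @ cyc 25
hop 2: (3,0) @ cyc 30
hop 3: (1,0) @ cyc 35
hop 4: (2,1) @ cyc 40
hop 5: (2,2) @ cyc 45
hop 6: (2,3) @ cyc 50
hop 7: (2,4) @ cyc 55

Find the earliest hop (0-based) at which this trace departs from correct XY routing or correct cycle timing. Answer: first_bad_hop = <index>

first_bad_hop = 3

check 1→ d=(-1,0) cyc+5: ok
check 2→ d=(-1,0) cyc+5: ok
check 3→ d=(-2,0) cyc+5: BAD: non-unit step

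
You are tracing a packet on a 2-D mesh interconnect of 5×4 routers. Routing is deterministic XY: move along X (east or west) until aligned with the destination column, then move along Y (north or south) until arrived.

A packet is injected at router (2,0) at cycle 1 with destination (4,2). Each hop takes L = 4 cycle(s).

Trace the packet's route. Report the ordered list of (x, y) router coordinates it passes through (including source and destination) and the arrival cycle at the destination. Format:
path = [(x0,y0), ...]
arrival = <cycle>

  0. router=(2,0) cycle=1 (inject)
  1. router=(3,0) cycle=5 dir=E
  2. router=(4,0) cycle=9 dir=E
  3. router=(4,1) cycle=13 dir=N
  4. router=(4,2) cycle=17 dir=N

path = [(2,0), (3,0), (4,0), (4,1), (4,2)]
arrival = 17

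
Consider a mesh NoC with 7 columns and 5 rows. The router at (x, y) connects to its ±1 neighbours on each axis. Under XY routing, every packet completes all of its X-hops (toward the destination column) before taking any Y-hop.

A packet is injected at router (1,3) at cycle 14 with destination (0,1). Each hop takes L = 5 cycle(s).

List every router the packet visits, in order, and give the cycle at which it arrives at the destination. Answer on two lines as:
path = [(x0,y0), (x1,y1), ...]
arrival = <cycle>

src (1,3)  cyc=14
W→(0,3)  cyc=19
S→(0,2)  cyc=24
S→(0,1)  cyc=29

path = [(1,3), (0,3), (0,2), (0,1)]
arrival = 29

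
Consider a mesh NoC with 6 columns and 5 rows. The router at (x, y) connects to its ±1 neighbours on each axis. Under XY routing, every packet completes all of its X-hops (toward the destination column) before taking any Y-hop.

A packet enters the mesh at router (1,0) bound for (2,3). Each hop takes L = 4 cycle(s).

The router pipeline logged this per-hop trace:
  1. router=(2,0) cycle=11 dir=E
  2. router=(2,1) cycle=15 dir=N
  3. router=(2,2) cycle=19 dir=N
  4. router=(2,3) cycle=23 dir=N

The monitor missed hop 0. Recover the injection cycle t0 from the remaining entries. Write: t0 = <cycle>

The first recorded entry is hop 1 at cycle 11.
Therefore t0 = 11 − L = 7.

t0 = 7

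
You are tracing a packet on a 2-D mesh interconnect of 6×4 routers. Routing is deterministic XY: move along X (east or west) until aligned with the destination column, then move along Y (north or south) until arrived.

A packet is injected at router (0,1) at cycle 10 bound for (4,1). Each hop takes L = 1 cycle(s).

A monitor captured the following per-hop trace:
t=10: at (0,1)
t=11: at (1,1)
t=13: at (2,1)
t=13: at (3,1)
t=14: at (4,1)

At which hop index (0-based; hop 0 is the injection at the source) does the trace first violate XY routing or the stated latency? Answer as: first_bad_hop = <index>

first_bad_hop = 2

  1: Δx=+1 Δy=+0 Δt=1 [ok]
  2: Δx=+1 Δy=+0 Δt=2 [BAD: Δcyc=2≠L]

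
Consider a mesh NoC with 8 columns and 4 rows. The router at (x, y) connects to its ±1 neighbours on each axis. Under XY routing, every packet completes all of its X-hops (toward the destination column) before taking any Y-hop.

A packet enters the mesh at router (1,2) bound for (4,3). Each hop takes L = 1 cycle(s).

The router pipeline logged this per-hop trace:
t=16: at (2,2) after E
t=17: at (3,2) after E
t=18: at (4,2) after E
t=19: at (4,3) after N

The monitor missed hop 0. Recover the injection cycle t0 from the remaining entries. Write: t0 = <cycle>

The first recorded entry is hop 1 at cycle 16.
t0 = cyc[1] − L = 16 − 1 = 15.

t0 = 15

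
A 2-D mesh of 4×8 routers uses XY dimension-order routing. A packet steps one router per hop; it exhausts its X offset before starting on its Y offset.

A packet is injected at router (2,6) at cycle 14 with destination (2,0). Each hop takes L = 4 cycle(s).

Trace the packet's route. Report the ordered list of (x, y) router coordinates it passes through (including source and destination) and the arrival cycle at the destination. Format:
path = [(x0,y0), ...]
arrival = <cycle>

path = [(2,6), (2,5), (2,4), (2,3), (2,2), (2,1), (2,0)]
arrival = 38

[0] x=2 y=6 t=14
[1] x=2 y=5 t=18 →S
[2] x=2 y=4 t=22 →S
[3] x=2 y=3 t=26 →S
[4] x=2 y=2 t=30 →S
[5] x=2 y=1 t=34 →S
[6] x=2 y=0 t=38 →S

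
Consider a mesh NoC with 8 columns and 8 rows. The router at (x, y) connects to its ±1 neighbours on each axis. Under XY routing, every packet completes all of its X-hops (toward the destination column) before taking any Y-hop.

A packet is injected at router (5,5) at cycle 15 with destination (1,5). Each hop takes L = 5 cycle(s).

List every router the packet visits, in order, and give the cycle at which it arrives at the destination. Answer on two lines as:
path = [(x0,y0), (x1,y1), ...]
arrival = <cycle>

src (5,5)  cyc=15
W→(4,5)  cyc=20
W→(3,5)  cyc=25
W→(2,5)  cyc=30
W→(1,5)  cyc=35

path = [(5,5), (4,5), (3,5), (2,5), (1,5)]
arrival = 35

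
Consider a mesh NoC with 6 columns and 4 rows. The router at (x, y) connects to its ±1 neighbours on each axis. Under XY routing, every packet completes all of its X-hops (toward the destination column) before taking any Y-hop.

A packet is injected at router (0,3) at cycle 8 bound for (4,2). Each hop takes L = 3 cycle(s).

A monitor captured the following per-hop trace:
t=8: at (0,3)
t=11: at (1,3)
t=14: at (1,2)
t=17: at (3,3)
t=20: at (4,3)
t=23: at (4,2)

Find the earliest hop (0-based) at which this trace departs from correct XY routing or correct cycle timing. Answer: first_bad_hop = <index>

first_bad_hop = 2

[1] (+1,+0) / 3c ⇒ ok
[2] (+0,-1) / 3c ⇒ BAD: Y-move but x=1≠4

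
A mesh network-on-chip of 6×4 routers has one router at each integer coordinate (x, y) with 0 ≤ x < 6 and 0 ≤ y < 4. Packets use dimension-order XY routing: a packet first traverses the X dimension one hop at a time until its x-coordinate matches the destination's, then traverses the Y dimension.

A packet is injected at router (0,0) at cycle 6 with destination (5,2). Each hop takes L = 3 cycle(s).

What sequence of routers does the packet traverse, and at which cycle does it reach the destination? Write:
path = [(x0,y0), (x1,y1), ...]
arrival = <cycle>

path = [(0,0), (1,0), (2,0), (3,0), (4,0), (5,0), (5,1), (5,2)]
arrival = 27

src (0,0)  cyc=6
E→(1,0)  cyc=9
E→(2,0)  cyc=12
E→(3,0)  cyc=15
E→(4,0)  cyc=18
E→(5,0)  cyc=21
N→(5,1)  cyc=24
N→(5,2)  cyc=27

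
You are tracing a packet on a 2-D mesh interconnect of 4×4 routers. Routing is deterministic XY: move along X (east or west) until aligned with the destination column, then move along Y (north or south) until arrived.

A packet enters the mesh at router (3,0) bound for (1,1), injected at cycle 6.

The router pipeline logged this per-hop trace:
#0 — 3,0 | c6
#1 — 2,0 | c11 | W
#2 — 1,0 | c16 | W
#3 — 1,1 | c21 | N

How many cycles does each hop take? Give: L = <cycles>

L = 5

Δcyc across hop 0→1: 11 − 6 = 5.
That increment is L by definition: L = 5.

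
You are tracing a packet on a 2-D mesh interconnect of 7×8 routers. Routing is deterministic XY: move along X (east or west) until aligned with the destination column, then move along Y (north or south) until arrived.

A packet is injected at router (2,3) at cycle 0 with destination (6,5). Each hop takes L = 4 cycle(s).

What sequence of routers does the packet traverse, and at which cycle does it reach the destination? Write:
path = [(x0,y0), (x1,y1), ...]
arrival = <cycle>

hop 0: (2,3) @ cyc 0
hop 1: (3,3) @ cyc 4  [E]
hop 2: (4,3) @ cyc 8  [E]
hop 3: (5,3) @ cyc 12  [E]
hop 4: (6,3) @ cyc 16  [E]
hop 5: (6,4) @ cyc 20  [N]
hop 6: (6,5) @ cyc 24  [N]

path = [(2,3), (3,3), (4,3), (5,3), (6,3), (6,4), (6,5)]
arrival = 24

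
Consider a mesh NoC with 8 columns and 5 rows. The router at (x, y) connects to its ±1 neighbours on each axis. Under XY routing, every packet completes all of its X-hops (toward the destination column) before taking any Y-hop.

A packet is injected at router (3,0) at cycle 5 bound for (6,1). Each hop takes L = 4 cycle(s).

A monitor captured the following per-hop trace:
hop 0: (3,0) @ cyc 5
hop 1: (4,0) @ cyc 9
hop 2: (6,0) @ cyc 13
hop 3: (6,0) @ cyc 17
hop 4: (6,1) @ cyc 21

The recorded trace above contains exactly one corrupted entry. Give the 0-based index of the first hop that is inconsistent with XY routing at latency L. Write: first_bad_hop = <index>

[1] (+1,+0) / 4c ⇒ ok
[2] (+2,+0) / 4c ⇒ BAD: non-unit step

first_bad_hop = 2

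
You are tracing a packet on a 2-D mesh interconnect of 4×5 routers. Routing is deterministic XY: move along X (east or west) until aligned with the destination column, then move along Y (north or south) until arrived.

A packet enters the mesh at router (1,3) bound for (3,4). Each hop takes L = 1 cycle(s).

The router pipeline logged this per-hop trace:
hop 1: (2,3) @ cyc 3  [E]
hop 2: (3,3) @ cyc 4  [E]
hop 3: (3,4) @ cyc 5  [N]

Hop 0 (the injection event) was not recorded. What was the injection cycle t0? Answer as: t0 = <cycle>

cyc[1] = 3 and cyc[k] = t0 + k·L for every k.
So t0 = 3 − 1·1 = 2.

t0 = 2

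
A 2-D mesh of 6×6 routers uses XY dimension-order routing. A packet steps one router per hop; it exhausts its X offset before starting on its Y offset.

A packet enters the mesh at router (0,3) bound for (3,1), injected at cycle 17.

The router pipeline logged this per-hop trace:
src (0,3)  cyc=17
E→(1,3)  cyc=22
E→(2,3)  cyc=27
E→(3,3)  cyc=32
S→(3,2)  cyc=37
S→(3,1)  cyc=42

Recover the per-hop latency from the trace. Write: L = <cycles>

From hop 0 (17) to hop 1 (22): +5 cycles.
One hop costs L cycles, so L = 5.

L = 5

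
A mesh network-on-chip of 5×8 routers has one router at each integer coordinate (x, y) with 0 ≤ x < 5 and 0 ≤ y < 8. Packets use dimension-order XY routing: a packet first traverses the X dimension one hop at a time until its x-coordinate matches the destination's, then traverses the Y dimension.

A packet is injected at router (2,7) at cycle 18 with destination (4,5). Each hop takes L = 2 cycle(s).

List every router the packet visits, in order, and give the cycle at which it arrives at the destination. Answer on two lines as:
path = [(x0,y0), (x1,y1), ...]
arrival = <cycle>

  0. router=(2,7) cycle=18 (inject)
  1. router=(3,7) cycle=20 dir=E
  2. router=(4,7) cycle=22 dir=E
  3. router=(4,6) cycle=24 dir=S
  4. router=(4,5) cycle=26 dir=S

path = [(2,7), (3,7), (4,7), (4,6), (4,5)]
arrival = 26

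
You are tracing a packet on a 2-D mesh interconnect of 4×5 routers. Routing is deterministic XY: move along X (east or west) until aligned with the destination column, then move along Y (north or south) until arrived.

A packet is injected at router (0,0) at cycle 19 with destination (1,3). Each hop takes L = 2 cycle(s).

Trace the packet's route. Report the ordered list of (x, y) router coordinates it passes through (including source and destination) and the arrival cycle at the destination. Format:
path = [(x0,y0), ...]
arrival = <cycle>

path = [(0,0), (1,0), (1,1), (1,2), (1,3)]
arrival = 27

  0. router=(0,0) cycle=19 (inject)
  1. router=(1,0) cycle=21 dir=E
  2. router=(1,1) cycle=23 dir=N
  3. router=(1,2) cycle=25 dir=N
  4. router=(1,3) cycle=27 dir=N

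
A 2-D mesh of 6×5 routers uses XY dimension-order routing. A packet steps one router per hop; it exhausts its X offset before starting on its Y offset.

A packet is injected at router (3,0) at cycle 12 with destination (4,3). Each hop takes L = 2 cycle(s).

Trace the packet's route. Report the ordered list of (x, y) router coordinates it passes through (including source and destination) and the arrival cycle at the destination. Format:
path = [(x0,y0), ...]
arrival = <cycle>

path = [(3,0), (4,0), (4,1), (4,2), (4,3)]
arrival = 20

[0] x=3 y=0 t=12
[1] x=4 y=0 t=14 →E
[2] x=4 y=1 t=16 →N
[3] x=4 y=2 t=18 →N
[4] x=4 y=3 t=20 →N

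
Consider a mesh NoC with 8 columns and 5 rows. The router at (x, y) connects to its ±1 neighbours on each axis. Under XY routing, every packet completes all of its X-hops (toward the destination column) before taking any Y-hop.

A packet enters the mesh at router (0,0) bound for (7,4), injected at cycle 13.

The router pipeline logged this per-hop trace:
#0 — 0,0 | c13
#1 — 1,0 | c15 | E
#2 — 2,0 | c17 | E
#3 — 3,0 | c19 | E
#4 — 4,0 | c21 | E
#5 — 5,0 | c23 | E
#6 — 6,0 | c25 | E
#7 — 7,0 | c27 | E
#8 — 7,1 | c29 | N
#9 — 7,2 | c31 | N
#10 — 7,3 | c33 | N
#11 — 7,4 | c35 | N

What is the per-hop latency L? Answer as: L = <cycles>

cyc[1] − cyc[0] = 15 − 13 = 2.
Each hop adds L, hence L = 2.

L = 2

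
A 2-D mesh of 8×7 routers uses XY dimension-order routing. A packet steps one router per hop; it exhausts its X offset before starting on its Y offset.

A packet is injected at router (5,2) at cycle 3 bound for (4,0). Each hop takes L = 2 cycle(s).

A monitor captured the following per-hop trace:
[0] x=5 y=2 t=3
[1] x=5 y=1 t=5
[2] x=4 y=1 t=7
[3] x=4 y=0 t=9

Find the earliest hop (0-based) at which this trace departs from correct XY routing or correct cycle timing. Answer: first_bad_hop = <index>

hop 1: step (+0,-1), +2 cyc — BAD: Y-move but x=5≠4

first_bad_hop = 1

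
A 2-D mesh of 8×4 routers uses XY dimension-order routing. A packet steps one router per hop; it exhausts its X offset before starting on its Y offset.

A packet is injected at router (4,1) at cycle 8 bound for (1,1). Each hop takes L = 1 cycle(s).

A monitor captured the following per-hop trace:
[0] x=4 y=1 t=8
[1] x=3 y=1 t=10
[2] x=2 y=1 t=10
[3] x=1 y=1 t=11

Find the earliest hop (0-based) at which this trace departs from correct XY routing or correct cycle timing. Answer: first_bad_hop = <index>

  1: Δx=-1 Δy=+0 Δt=2 [BAD: Δcyc=2≠L]

first_bad_hop = 1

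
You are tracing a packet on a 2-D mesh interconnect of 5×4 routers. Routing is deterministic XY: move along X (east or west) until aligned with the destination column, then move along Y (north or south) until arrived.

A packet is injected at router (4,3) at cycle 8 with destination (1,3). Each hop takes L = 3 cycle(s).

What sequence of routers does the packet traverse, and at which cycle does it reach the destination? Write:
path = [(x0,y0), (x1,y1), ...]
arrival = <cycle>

path = [(4,3), (3,3), (2,3), (1,3)]
arrival = 17

hop 0: (4,3) @ cyc 8
hop 1: (3,3) @ cyc 11  [W]
hop 2: (2,3) @ cyc 14  [W]
hop 3: (1,3) @ cyc 17  [W]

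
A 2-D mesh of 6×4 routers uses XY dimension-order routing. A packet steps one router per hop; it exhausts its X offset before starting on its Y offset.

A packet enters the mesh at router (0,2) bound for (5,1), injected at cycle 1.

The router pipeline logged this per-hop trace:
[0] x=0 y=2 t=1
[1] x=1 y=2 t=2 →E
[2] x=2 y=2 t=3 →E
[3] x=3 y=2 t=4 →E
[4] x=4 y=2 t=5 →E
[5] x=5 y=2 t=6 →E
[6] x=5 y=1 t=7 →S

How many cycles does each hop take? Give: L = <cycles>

L = 1

Δcyc across hop 0→1: 2 − 1 = 1.
That increment is L by definition: L = 1.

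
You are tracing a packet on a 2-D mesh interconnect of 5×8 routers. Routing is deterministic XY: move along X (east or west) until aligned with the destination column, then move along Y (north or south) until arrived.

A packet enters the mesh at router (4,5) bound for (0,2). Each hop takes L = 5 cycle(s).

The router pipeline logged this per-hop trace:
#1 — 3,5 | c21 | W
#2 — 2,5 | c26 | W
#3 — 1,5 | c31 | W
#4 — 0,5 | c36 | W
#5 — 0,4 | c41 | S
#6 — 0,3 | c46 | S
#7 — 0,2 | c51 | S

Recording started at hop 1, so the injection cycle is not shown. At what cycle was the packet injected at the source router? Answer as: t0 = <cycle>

Hop 1 reached at cycle 21; hop k is at t0 + k·L.
t0 = cyc[1] − L = 21 − 5 = 16.

t0 = 16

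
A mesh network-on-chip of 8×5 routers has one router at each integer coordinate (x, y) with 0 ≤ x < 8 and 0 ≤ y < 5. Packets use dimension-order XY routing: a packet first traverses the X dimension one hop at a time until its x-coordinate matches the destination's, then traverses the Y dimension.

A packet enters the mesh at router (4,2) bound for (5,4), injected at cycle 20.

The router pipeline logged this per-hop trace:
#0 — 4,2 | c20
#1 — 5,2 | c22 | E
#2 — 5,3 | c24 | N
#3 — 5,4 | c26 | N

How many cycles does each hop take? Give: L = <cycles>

Between hops 0 and 1 the cycle counter advances 22 − 20 = 2.
Per-hop latency L = Δcyc = 2.

L = 2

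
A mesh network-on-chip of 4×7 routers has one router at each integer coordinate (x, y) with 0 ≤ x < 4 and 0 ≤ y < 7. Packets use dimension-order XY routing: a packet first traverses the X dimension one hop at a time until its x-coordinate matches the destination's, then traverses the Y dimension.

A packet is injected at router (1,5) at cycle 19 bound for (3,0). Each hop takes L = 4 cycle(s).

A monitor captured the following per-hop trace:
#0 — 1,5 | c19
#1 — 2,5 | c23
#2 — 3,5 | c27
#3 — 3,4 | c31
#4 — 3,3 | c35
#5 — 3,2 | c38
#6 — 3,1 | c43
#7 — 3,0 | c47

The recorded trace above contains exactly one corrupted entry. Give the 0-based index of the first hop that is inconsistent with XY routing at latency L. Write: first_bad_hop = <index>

  1: Δx=+1 Δy=+0 Δt=4 [ok]
  2: Δx=+1 Δy=+0 Δt=4 [ok]
  3: Δx=+0 Δy=-1 Δt=4 [ok]
  4: Δx=+0 Δy=-1 Δt=4 [ok]
  5: Δx=+0 Δy=-1 Δt=3 [BAD: Δcyc=3≠L]

first_bad_hop = 5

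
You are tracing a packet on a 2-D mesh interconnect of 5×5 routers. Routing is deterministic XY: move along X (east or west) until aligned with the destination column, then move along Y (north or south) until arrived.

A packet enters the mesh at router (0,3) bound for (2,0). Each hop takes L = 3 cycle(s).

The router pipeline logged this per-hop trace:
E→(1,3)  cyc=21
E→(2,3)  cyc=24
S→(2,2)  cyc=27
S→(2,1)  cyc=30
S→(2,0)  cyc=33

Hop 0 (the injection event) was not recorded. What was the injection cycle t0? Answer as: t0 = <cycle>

At hop 1 the cycle is 21; in general cyc_k = t0 + kL.
t0 = cyc[1] − L = 21 − 3 = 18.

t0 = 18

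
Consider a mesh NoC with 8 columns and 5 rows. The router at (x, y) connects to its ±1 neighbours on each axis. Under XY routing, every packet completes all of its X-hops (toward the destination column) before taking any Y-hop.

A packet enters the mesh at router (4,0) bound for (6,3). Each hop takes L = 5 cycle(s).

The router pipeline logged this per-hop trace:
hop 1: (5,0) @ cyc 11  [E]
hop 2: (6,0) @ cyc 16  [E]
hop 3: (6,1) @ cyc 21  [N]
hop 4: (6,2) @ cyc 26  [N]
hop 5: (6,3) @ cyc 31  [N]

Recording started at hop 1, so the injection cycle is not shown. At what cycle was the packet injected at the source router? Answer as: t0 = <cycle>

t0 = 6

The first recorded entry is hop 1 at cycle 11.
t0 = cyc[1] − L = 11 − 5 = 6.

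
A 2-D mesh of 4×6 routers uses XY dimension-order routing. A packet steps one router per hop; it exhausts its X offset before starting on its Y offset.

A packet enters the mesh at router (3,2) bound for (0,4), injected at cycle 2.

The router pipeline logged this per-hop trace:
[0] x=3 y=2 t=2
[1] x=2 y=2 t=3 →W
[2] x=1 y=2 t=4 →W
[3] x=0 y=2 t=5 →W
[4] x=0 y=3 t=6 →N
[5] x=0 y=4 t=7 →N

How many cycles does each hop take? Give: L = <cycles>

L = 1

Δcyc across hop 0→1: 3 − 2 = 1.
One hop costs L cycles, so L = 1.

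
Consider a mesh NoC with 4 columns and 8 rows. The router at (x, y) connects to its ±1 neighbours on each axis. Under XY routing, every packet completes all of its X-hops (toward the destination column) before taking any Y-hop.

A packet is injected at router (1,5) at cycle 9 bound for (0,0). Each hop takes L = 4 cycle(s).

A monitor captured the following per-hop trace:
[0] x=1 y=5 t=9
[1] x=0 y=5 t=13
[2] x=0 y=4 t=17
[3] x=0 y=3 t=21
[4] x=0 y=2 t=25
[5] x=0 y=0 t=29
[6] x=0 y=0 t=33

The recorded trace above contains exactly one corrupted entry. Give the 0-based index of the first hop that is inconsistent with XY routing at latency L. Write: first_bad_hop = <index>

first_bad_hop = 5

hop 1: step (-1,+0), +4 cyc — ok
hop 2: step (+0,-1), +4 cyc — ok
hop 3: step (+0,-1), +4 cyc — ok
hop 4: step (+0,-1), +4 cyc — ok
hop 5: step (+0,-2), +4 cyc — BAD: non-unit step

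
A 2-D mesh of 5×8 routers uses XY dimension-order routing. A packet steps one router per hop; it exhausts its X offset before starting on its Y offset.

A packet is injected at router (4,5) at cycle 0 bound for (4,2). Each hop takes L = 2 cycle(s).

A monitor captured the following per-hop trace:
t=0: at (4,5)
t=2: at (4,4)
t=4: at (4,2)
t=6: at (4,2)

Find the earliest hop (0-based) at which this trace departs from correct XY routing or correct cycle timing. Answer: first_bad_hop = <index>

check 1→ d=(0,-1) cyc+2: ok
check 2→ d=(0,-2) cyc+2: BAD: non-unit step

first_bad_hop = 2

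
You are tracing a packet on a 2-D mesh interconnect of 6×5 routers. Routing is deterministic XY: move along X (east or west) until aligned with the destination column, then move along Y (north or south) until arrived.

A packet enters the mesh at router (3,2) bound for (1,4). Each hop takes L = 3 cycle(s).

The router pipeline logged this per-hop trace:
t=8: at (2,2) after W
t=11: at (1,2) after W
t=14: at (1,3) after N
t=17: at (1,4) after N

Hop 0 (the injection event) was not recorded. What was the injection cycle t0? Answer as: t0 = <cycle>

The first recorded entry is hop 1 at cycle 8.
So t0 = 8 − 1·3 = 5.

t0 = 5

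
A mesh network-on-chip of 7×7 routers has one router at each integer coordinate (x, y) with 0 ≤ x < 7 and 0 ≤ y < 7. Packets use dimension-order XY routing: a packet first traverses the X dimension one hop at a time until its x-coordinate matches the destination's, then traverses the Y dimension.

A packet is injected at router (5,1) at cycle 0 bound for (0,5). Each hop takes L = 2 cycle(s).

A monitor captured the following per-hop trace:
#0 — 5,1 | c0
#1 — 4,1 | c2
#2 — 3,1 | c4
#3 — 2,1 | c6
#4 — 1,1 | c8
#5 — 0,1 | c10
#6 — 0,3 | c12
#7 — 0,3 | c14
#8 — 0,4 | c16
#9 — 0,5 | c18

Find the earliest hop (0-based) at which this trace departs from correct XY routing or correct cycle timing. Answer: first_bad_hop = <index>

hop 1: step (-1,+0), +2 cyc — ok
hop 2: step (-1,+0), +2 cyc — ok
hop 3: step (-1,+0), +2 cyc — ok
hop 4: step (-1,+0), +2 cyc — ok
hop 5: step (-1,+0), +2 cyc — ok
hop 6: step (+0,+2), +2 cyc — BAD: non-unit step

first_bad_hop = 6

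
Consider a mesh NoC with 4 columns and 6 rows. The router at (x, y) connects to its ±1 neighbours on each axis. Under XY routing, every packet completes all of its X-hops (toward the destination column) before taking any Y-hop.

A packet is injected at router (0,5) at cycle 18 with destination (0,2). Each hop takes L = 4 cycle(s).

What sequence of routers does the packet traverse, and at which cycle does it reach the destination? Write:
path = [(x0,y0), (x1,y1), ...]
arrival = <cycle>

path = [(0,5), (0,4), (0,3), (0,2)]
arrival = 30

#0 — 0,5 | c18
#1 — 0,4 | c22 | S
#2 — 0,3 | c26 | S
#3 — 0,2 | c30 | S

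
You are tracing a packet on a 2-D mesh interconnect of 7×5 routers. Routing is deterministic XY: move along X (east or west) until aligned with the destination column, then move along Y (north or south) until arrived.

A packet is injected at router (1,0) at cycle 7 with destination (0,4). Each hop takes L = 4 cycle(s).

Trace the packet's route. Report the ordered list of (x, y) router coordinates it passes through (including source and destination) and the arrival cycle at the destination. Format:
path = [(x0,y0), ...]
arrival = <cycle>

path = [(1,0), (0,0), (0,1), (0,2), (0,3), (0,4)]
arrival = 27

[0] x=1 y=0 t=7
[1] x=0 y=0 t=11 →W
[2] x=0 y=1 t=15 →N
[3] x=0 y=2 t=19 →N
[4] x=0 y=3 t=23 →N
[5] x=0 y=4 t=27 →N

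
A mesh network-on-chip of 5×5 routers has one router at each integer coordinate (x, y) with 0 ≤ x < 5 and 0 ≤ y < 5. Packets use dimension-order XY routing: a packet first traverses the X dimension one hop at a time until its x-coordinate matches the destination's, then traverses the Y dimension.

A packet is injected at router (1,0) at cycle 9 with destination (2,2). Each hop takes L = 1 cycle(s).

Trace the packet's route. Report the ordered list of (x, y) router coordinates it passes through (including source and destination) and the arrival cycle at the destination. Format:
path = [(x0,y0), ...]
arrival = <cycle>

path = [(1,0), (2,0), (2,1), (2,2)]
arrival = 12

  0. router=(1,0) cycle=9 (inject)
  1. router=(2,0) cycle=10 dir=E
  2. router=(2,1) cycle=11 dir=N
  3. router=(2,2) cycle=12 dir=N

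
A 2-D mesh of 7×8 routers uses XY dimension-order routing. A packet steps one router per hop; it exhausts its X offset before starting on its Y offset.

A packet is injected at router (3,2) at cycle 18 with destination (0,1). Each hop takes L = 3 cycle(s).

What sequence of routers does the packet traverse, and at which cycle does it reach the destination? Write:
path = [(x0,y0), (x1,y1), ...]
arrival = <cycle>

path = [(3,2), (2,2), (1,2), (0,2), (0,1)]
arrival = 30

#0 — 3,2 | c18
#1 — 2,2 | c21 | W
#2 — 1,2 | c24 | W
#3 — 0,2 | c27 | W
#4 — 0,1 | c30 | S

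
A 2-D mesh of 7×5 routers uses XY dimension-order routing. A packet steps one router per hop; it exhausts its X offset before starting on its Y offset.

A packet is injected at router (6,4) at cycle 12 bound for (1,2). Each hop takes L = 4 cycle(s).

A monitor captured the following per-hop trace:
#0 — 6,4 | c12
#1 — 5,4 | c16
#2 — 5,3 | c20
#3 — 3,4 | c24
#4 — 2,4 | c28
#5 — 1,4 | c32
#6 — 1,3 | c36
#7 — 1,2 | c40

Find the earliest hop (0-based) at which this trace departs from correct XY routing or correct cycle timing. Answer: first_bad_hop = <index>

  1: Δx=-1 Δy=+0 Δt=4 [ok]
  2: Δx=+0 Δy=-1 Δt=4 [BAD: Y-move but x=5≠1]

first_bad_hop = 2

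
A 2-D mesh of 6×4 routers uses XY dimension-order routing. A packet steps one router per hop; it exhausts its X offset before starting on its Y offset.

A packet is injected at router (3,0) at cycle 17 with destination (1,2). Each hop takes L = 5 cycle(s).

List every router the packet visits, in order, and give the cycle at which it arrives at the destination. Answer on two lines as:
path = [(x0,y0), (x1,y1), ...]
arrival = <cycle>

path = [(3,0), (2,0), (1,0), (1,1), (1,2)]
arrival = 37

t=17: at (3,0)
t=22: at (2,0) after W
t=27: at (1,0) after W
t=32: at (1,1) after N
t=37: at (1,2) after N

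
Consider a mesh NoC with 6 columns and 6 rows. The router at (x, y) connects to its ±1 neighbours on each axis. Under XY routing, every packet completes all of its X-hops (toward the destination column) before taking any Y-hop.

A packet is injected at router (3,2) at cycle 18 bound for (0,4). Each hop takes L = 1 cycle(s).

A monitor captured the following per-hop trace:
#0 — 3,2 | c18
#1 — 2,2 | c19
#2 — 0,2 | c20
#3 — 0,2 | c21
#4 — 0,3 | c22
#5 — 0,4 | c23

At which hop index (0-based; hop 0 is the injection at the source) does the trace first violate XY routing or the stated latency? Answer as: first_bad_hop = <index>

first_bad_hop = 2

hop 1: step (-1,+0), +1 cyc — ok
hop 2: step (-2,+0), +1 cyc — BAD: non-unit step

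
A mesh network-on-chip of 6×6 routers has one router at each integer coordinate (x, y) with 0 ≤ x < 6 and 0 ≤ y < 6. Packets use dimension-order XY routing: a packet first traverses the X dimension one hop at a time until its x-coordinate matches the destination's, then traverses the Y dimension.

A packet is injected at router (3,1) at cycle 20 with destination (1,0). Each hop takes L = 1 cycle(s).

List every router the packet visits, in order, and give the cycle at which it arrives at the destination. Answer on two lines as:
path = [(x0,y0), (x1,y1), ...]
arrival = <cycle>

hop 0: (3,1) @ cyc 20
hop 1: (2,1) @ cyc 21  [W]
hop 2: (1,1) @ cyc 22  [W]
hop 3: (1,0) @ cyc 23  [S]

path = [(3,1), (2,1), (1,1), (1,0)]
arrival = 23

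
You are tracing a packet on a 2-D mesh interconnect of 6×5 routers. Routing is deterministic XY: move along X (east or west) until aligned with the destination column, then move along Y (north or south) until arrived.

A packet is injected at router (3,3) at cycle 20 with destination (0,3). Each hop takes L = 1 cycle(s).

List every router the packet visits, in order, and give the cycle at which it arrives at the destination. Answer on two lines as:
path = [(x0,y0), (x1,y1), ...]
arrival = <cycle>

[0] x=3 y=3 t=20
[1] x=2 y=3 t=21 →W
[2] x=1 y=3 t=22 →W
[3] x=0 y=3 t=23 →W

path = [(3,3), (2,3), (1,3), (0,3)]
arrival = 23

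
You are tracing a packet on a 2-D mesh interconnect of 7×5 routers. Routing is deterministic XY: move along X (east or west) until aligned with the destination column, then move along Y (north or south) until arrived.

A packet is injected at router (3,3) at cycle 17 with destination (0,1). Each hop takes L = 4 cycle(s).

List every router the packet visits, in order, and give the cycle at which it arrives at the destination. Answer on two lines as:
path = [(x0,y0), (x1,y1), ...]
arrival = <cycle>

path = [(3,3), (2,3), (1,3), (0,3), (0,2), (0,1)]
arrival = 37

hop 0: (3,3) @ cyc 17
hop 1: (2,3) @ cyc 21  [W]
hop 2: (1,3) @ cyc 25  [W]
hop 3: (0,3) @ cyc 29  [W]
hop 4: (0,2) @ cyc 33  [S]
hop 5: (0,1) @ cyc 37  [S]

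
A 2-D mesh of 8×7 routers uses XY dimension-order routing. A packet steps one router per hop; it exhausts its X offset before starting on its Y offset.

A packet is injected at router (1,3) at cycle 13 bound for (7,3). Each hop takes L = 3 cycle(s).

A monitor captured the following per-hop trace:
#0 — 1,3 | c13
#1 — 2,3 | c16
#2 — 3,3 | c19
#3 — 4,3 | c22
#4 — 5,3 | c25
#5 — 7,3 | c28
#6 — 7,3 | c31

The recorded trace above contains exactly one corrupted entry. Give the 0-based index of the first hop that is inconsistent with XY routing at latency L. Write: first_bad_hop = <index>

first_bad_hop = 5

hop 1: step (+1,+0), +3 cyc — ok
hop 2: step (+1,+0), +3 cyc — ok
hop 3: step (+1,+0), +3 cyc — ok
hop 4: step (+1,+0), +3 cyc — ok
hop 5: step (+2,+0), +3 cyc — BAD: non-unit step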